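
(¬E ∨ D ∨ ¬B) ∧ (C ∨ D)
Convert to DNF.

(¬E ∨ D ∨ ¬B) ∧ (C ∨ D)
⇔ (¬E ∧ C) ∨ (¬E ∧ D) ∨ (D ∧ C) ∨ (D ∧ D) ∨ (¬B ∧ C) ∨ (¬B ∧ D)   [distribute ∧ over ∨]
⇔ (¬E ∧ C) ∨ D ∨ (¬B ∧ C)   [simplify]

(¬E ∧ C) ∨ D ∨ (¬B ∧ C)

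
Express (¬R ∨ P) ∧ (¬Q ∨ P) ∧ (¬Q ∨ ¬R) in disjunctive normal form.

(¬R ∧ ¬Q) ∨ (¬R ∧ P) ∨ (P ∧ ¬Q)

(¬R ∨ P) ∧ (¬Q ∨ P) ∧ (¬Q ∨ ¬R)
⇔ (¬R ∧ ¬Q ∧ ¬Q) ∨ (¬R ∧ ¬Q ∧ ¬R) ∨ (¬R ∧ P ∧ ¬Q) ∨ (¬R ∧ P ∧ ¬R) ∨ (P ∧ ¬Q ∧ ¬Q) ∨ (P ∧ ¬Q ∧ ¬R) ∨ (P ∧ P ∧ ¬Q) ∨ (P ∧ P ∧ ¬R)   — distribute ∧ over ∨
⇔ (¬R ∧ ¬Q) ∨ (¬R ∧ P) ∨ (P ∧ ¬Q)   — simplify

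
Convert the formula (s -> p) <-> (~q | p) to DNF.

(s -> p) <-> (~q | p)
≡ ((s -> p) -> (~q | p)) & ((~q | p) -> (s -> p))   — eliminate <->
≡ (~(s -> p) | ~q | p) & ((~q | p) -> (s -> p))   — eliminate ->
≡ (~(~s | p) | ~q | p) & ((~q | p) -> (s -> p))   — eliminate ->
≡ (~(~s | p) | ~q | p) & (~(~q | p) | (s -> p))   — eliminate ->
≡ (~(~s | p) | ~q | p) & (~(~q | p) | ~s | p)   — eliminate ->
≡ ((~~s & ~p) | ~q | p) & (~(~q | p) | ~s | p)   — De Morgan
≡ ((s & ~p) | ~q | p) & (~(~q | p) | ~s | p)   — double negation
≡ ((s & ~p) | ~q | p) & ((~~q & ~p) | ~s | p)   — De Morgan
≡ ((s & ~p) | ~q | p) & ((q & ~p) | ~s | p)   — double negation
≡ (s & ~p & q & ~p) | (s & ~p & ~s) | (s & ~p & p) | (~q & q & ~p) | (~q & ~s) | (~q & p) | (p & q & ~p) | (p & ~s) | (p & p)   — distribute & over |
≡ (s & ~p & q) | (~q & ~s) | p   — simplify

(s & ~p & q) | (~q & ~s) | p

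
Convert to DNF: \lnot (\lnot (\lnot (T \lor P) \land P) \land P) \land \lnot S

\lnot (\lnot (\lnot (T \lor P) \land P) \land P) \land \lnot S
⇔ (\lnot \lnot (\lnot (T \lor P) \land P) \lor \lnot P) \land \lnot S   — De Morgan
⇔ ((\lnot (T \lor P) \land P) \lor \lnot P) \land \lnot S   — double negation
⇔ ((\lnot T \land \lnot P \land P) \lor \lnot P) \land \lnot S   — De Morgan
⇔ (\lnot T \land \lnot P \land P \land \lnot S) \lor (\lnot P \land \lnot S)   — distribute \land over \lor
⇔ \lnot P \land \lnot S   — simplify

\lnot P \land \lnot S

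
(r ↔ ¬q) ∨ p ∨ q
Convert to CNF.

(r ↔ ¬q) ∨ p ∨ q
⇔ ((r → ¬q) ∧ (¬q → r)) ∨ p ∨ q   (eliminate ↔)
⇔ ((¬r ∨ ¬q) ∧ (¬q → r)) ∨ p ∨ q   (eliminate →)
⇔ ((¬r ∨ ¬q) ∧ (¬¬q ∨ r)) ∨ p ∨ q   (eliminate →)
⇔ ((¬r ∨ ¬q) ∧ (q ∨ r)) ∨ p ∨ q   (double negation)
⇔ (¬r ∨ ¬q ∨ p ∨ q) ∧ (q ∨ r ∨ p ∨ q)   (distribute ∨ over ∧)
⇔ q ∨ r ∨ p   (simplify)

q ∨ r ∨ p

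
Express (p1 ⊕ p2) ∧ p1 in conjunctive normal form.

(p1 ⊕ p2) ∧ p1
⇔ (p1 ∨ p2) ∧ ¬(p1 ∧ p2) ∧ p1   [expand ⊕]
⇔ (p1 ∨ p2) ∧ (¬p1 ∨ ¬p2) ∧ p1   [De Morgan]
⇔ (¬p1 ∨ ¬p2) ∧ p1   [simplify]

(¬p1 ∨ ¬p2) ∧ p1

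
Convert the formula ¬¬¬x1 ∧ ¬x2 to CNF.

¬x1 ∧ ¬x2

¬¬¬x1 ∧ ¬x2
= ¬x1 ∧ ¬x2   [double negation]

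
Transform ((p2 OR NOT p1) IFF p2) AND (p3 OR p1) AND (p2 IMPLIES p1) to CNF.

((p2 OR NOT p1) IFF p2) AND (p3 OR p1) AND (p2 IMPLIES p1)
⇔ ((p2 OR NOT p1) IMPLIES p2) AND (p2 IMPLIES (p2 OR NOT p1)) AND (p3 OR p1) AND (p2 IMPLIES p1)   (eliminate IFF)
⇔ (NOT (p2 OR NOT p1) OR p2) AND (p2 IMPLIES (p2 OR NOT p1)) AND (p3 OR p1) AND (p2 IMPLIES p1)   (eliminate IMPLIES)
⇔ (NOT (p2 OR NOT p1) OR p2) AND (NOT p2 OR p2 OR NOT p1) AND (p3 OR p1) AND (p2 IMPLIES p1)   (eliminate IMPLIES)
⇔ (NOT (p2 OR NOT p1) OR p2) AND (NOT p2 OR p2 OR NOT p1) AND (p3 OR p1) AND (NOT p2 OR p1)   (eliminate IMPLIES)
⇔ ((NOT p2 AND NOT NOT p1) OR p2) AND (NOT p2 OR p2 OR NOT p1) AND (p3 OR p1) AND (NOT p2 OR p1)   (De Morgan)
⇔ ((NOT p2 AND p1) OR p2) AND (NOT p2 OR p2 OR NOT p1) AND (p3 OR p1) AND (NOT p2 OR p1)   (double negation)
⇔ (NOT p2 OR p2) AND (p1 OR p2) AND (NOT p2 OR p2 OR NOT p1) AND (p3 OR p1) AND (NOT p2 OR p1)   (distribute OR over AND)
⇔ (p1 OR p2) AND (p3 OR p1) AND (NOT p2 OR p1)   (simplify)

(p1 OR p2) AND (p3 OR p1) AND (NOT p2 OR p1)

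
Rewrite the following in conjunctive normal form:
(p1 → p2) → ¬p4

(p1 ∨ ¬p4) ∧ (¬p2 ∨ ¬p4)

(p1 → p2) → ¬p4
≡ ¬(p1 → p2) ∨ ¬p4
≡ ¬(¬p1 ∨ p2) ∨ ¬p4
≡ (¬¬p1 ∧ ¬p2) ∨ ¬p4
≡ (p1 ∧ ¬p2) ∨ ¬p4
≡ (p1 ∨ ¬p4) ∧ (¬p2 ∨ ¬p4)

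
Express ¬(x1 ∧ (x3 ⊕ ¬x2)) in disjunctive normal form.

¬x1 ∨ ¬x3 ∧ x2 ∨ ¬x2 ∧ x3

¬(x1 ∧ (x3 ⊕ ¬x2))
≡ ¬(x1 ∧ (x3 ∧ ¬¬x2 ∨ ¬x3 ∧ ¬x2))   (expand ⊕)
≡ ¬x1 ∨ ¬(x3 ∧ ¬¬x2 ∨ ¬x3 ∧ ¬x2)   (De Morgan)
≡ ¬x1 ∨ ¬(x3 ∧ ¬¬x2) ∧ ¬(¬x3 ∧ ¬x2)   (De Morgan)
≡ ¬x1 ∨ (¬x3 ∨ ¬¬¬x2) ∧ ¬(¬x3 ∧ ¬x2)   (De Morgan)
≡ ¬x1 ∨ (¬x3 ∨ ¬x2) ∧ ¬(¬x3 ∧ ¬x2)   (double negation)
≡ ¬x1 ∨ (¬x3 ∨ ¬x2) ∧ (¬¬x3 ∨ ¬¬x2)   (De Morgan)
≡ ¬x1 ∨ (¬x3 ∨ ¬x2) ∧ (x3 ∨ ¬¬x2)   (double negation)
≡ ¬x1 ∨ (¬x3 ∨ ¬x2) ∧ (x3 ∨ x2)   (double negation)
≡ ¬x1 ∨ ¬x3 ∧ x3 ∨ ¬x3 ∧ x2 ∨ ¬x2 ∧ x3 ∨ ¬x2 ∧ x2   (distribute ∧ over ∨)
≡ ¬x1 ∨ ¬x3 ∧ x2 ∨ ¬x2 ∧ x3   (simplify)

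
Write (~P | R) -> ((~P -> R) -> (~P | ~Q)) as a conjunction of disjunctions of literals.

(~P | R) -> ((~P -> R) -> (~P | ~Q))
≡ ~(~P | R) | ((~P -> R) -> (~P | ~Q))   (eliminate ->)
≡ ~(~P | R) | ~(~P -> R) | ~P | ~Q   (eliminate ->)
≡ ~(~P | R) | ~(~~P | R) | ~P | ~Q   (eliminate ->)
≡ (~~P & ~R) | ~(~~P | R) | ~P | ~Q   (De Morgan)
≡ (P & ~R) | ~(~~P | R) | ~P | ~Q   (double negation)
≡ (P & ~R) | (~~~P & ~R) | ~P | ~Q   (De Morgan)
≡ (P & ~R) | (~P & ~R) | ~P | ~Q   (double negation)
≡ (P | ~P | ~P | ~Q) & (P | ~R | ~P | ~Q) & (~R | ~P | ~P | ~Q) & (~R | ~R | ~P | ~Q)   (distribute | over &)
≡ ~R | ~P | ~Q   (simplify)

~R | ~P | ~Q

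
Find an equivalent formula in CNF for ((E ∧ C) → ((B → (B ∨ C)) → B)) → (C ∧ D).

(E ∨ D) ∧ C ∧ (¬B ∨ D)

((E ∧ C) → ((B → (B ∨ C)) → B)) → (C ∧ D)
≡ ¬((E ∧ C) → ((B → (B ∨ C)) → B)) ∨ (C ∧ D)   (eliminate →)
≡ ¬(¬(E ∧ C) ∨ ((B → (B ∨ C)) → B)) ∨ (C ∧ D)   (eliminate →)
≡ ¬(¬(E ∧ C) ∨ ¬(B → (B ∨ C)) ∨ B) ∨ (C ∧ D)   (eliminate →)
≡ ¬(¬(E ∧ C) ∨ ¬(¬B ∨ B ∨ C) ∨ B) ∨ (C ∧ D)   (eliminate →)
≡ (¬¬(E ∧ C) ∧ ¬¬(¬B ∨ B ∨ C) ∧ ¬B) ∨ (C ∧ D)   (De Morgan)
≡ (E ∧ C ∧ ¬¬(¬B ∨ B ∨ C) ∧ ¬B) ∨ (C ∧ D)   (double negation)
≡ (E ∧ C ∧ (¬B ∨ B ∨ C) ∧ ¬B) ∨ (C ∧ D)   (double negation)
≡ (E ∨ C) ∧ (E ∨ D) ∧ (C ∨ C) ∧ (C ∨ D) ∧ (¬B ∨ B ∨ C ∨ C) ∧ (¬B ∨ B ∨ C ∨ D) ∧ (¬B ∨ C) ∧ (¬B ∨ D)   (distribute ∨ over ∧)
≡ (E ∨ D) ∧ C ∧ (¬B ∨ D)   (simplify)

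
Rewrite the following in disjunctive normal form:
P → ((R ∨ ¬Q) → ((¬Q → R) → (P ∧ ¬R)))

P → ((R ∨ ¬Q) → ((¬Q → R) → (P ∧ ¬R)))
≡ ¬P ∨ ((R ∨ ¬Q) → ((¬Q → R) → (P ∧ ¬R)))   [eliminate →]
≡ ¬P ∨ ¬(R ∨ ¬Q) ∨ ((¬Q → R) → (P ∧ ¬R))   [eliminate →]
≡ ¬P ∨ ¬(R ∨ ¬Q) ∨ ¬(¬Q → R) ∨ (P ∧ ¬R)   [eliminate →]
≡ ¬P ∨ ¬(R ∨ ¬Q) ∨ ¬(¬¬Q ∨ R) ∨ (P ∧ ¬R)   [eliminate →]
≡ ¬P ∨ (¬R ∧ ¬¬Q) ∨ ¬(¬¬Q ∨ R) ∨ (P ∧ ¬R)   [De Morgan]
≡ ¬P ∨ (¬R ∧ Q) ∨ ¬(¬¬Q ∨ R) ∨ (P ∧ ¬R)   [double negation]
≡ ¬P ∨ (¬R ∧ Q) ∨ (¬¬¬Q ∧ ¬R) ∨ (P ∧ ¬R)   [De Morgan]
≡ ¬P ∨ (¬R ∧ Q) ∨ (¬Q ∧ ¬R) ∨ (P ∧ ¬R)   [double negation]

¬P ∨ (¬R ∧ Q) ∨ (¬Q ∧ ¬R) ∨ (P ∧ ¬R)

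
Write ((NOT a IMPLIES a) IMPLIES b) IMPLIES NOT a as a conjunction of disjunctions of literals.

((NOT a IMPLIES a) IMPLIES b) IMPLIES NOT a
= NOT ((NOT a IMPLIES a) IMPLIES b) OR NOT a   (eliminate IMPLIES)
= NOT (NOT (NOT a IMPLIES a) OR b) OR NOT a   (eliminate IMPLIES)
= NOT (NOT (NOT NOT a OR a) OR b) OR NOT a   (eliminate IMPLIES)
= (NOT NOT (NOT NOT a OR a) AND NOT b) OR NOT a   (De Morgan)
= ((NOT NOT a OR a) AND NOT b) OR NOT a   (double negation)
= ((a OR a) AND NOT b) OR NOT a   (double negation)
= (a OR a OR NOT a) AND (NOT b OR NOT a)   (distribute OR over AND)
= NOT b OR NOT a   (simplify)

NOT b OR NOT a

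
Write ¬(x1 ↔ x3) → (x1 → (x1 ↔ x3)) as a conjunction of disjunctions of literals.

¬x1 ∨ x3

¬(x1 ↔ x3) → (x1 → (x1 ↔ x3))
= ¬¬(x1 ↔ x3) ∨ (x1 → (x1 ↔ x3))   [eliminate →]
= ¬¬((x1 → x3) ∧ (x3 → x1)) ∨ (x1 → (x1 ↔ x3))   [eliminate ↔]
= ¬¬((¬x1 ∨ x3) ∧ (x3 → x1)) ∨ (x1 → (x1 ↔ x3))   [eliminate →]
= ¬¬((¬x1 ∨ x3) ∧ (¬x3 ∨ x1)) ∨ (x1 → (x1 ↔ x3))   [eliminate →]
= ¬¬((¬x1 ∨ x3) ∧ (¬x3 ∨ x1)) ∨ ¬x1 ∨ (x1 ↔ x3)   [eliminate →]
= ¬¬((¬x1 ∨ x3) ∧ (¬x3 ∨ x1)) ∨ ¬x1 ∨ (x1 → x3) ∧ (x3 → x1)   [eliminate ↔]
= ¬¬((¬x1 ∨ x3) ∧ (¬x3 ∨ x1)) ∨ ¬x1 ∨ (¬x1 ∨ x3) ∧ (x3 → x1)   [eliminate →]
= ¬¬((¬x1 ∨ x3) ∧ (¬x3 ∨ x1)) ∨ ¬x1 ∨ (¬x1 ∨ x3) ∧ (¬x3 ∨ x1)   [eliminate →]
= (¬x1 ∨ x3) ∧ (¬x3 ∨ x1) ∨ ¬x1 ∨ (¬x1 ∨ x3) ∧ (¬x3 ∨ x1)   [double negation]
= (¬x1 ∨ x3 ∨ ¬x1 ∨ ¬x1 ∨ x3) ∧ (¬x1 ∨ x3 ∨ ¬x1 ∨ ¬x3 ∨ x1) ∧ (¬x3 ∨ x1 ∨ ¬x1 ∨ ¬x1 ∨ x3) ∧ (¬x3 ∨ x1 ∨ ¬x1 ∨ ¬x3 ∨ x1)   [distribute ∨ over ∧]
= ¬x1 ∨ x3   [simplify]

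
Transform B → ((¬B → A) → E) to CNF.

B → ((¬B → A) → E)
⇔ ¬B ∨ ((¬B → A) → E)   (eliminate →)
⇔ ¬B ∨ ¬(¬B → A) ∨ E   (eliminate →)
⇔ ¬B ∨ ¬(¬¬B ∨ A) ∨ E   (eliminate →)
⇔ ¬B ∨ ¬¬¬B ∧ ¬A ∨ E   (De Morgan)
⇔ ¬B ∨ ¬B ∧ ¬A ∨ E   (double negation)
⇔ (¬B ∨ ¬B ∨ E) ∧ (¬B ∨ ¬A ∨ E)   (distribute ∨ over ∧)
⇔ ¬B ∨ E   (simplify)

¬B ∨ E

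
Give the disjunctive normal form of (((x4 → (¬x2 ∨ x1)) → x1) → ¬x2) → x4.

(((x4 → (¬x2 ∨ x1)) → x1) → ¬x2) → x4
≡ ¬(((x4 → (¬x2 ∨ x1)) → x1) → ¬x2) ∨ x4
≡ ¬(¬((x4 → (¬x2 ∨ x1)) → x1) ∨ ¬x2) ∨ x4
≡ ¬(¬(¬(x4 → (¬x2 ∨ x1)) ∨ x1) ∨ ¬x2) ∨ x4
≡ ¬(¬(¬(¬x4 ∨ ¬x2 ∨ x1) ∨ x1) ∨ ¬x2) ∨ x4
≡ (¬¬(¬(¬x4 ∨ ¬x2 ∨ x1) ∨ x1) ∧ ¬¬x2) ∨ x4
≡ ((¬(¬x4 ∨ ¬x2 ∨ x1) ∨ x1) ∧ ¬¬x2) ∨ x4
≡ (((¬¬x4 ∧ ¬¬x2 ∧ ¬x1) ∨ x1) ∧ ¬¬x2) ∨ x4
≡ (((x4 ∧ ¬¬x2 ∧ ¬x1) ∨ x1) ∧ ¬¬x2) ∨ x4
≡ (((x4 ∧ x2 ∧ ¬x1) ∨ x1) ∧ ¬¬x2) ∨ x4
≡ (((x4 ∧ x2 ∧ ¬x1) ∨ x1) ∧ x2) ∨ x4
≡ (x4 ∧ x2 ∧ ¬x1 ∧ x2) ∨ (x1 ∧ x2) ∨ x4
≡ (x1 ∧ x2) ∨ x4

(x1 ∧ x2) ∨ x4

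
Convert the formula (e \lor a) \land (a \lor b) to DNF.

(e \lor a) \land (a \lor b)
⇔ e \land a \lor e \land b \lor a \land a \lor a \land b   [distribute \land over \lor]
⇔ e \land b \lor a   [simplify]

e \land b \lor a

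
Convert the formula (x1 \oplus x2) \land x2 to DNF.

\lnot x1 \land x2

(x1 \oplus x2) \land x2
≡ ((x1 \land \lnot x2) \lor (\lnot x1 \land x2)) \land x2   [expand \oplus]
≡ (x1 \land \lnot x2 \land x2) \lor (\lnot x1 \land x2 \land x2)   [distribute \land over \lor]
≡ \lnot x1 \land x2   [simplify]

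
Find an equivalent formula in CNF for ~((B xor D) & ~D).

~((B xor D) & ~D)
≡ ~((B | D) & ~(B & D) & ~D)   [expand xor]
≡ ~(B | D) | ~~(B & D) | ~~D   [De Morgan]
≡ (~B & ~D) | ~~(B & D) | ~~D   [De Morgan]
≡ (~B & ~D) | (B & D) | ~~D   [double negation]
≡ (~B & ~D) | (B & D) | D   [double negation]
≡ (~B | B | D) & (~B | D | D) & (~D | B | D) & (~D | D | D)   [distribute | over &]
≡ ~B | D   [simplify]

~B | D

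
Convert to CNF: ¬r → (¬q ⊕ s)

¬r → (¬q ⊕ s)
≡ ¬¬r ∨ (¬q ⊕ s)   (eliminate →)
≡ ¬¬r ∨ ((¬q ∨ s) ∧ ¬(¬q ∧ s))   (expand ⊕)
≡ r ∨ ((¬q ∨ s) ∧ ¬(¬q ∧ s))   (double negation)
≡ r ∨ ((¬q ∨ s) ∧ (¬¬q ∨ ¬s))   (De Morgan)
≡ r ∨ ((¬q ∨ s) ∧ (q ∨ ¬s))   (double negation)
≡ (r ∨ ¬q ∨ s) ∧ (r ∨ q ∨ ¬s)   (distribute ∨ over ∧)

(r ∨ ¬q ∨ s) ∧ (r ∨ q ∨ ¬s)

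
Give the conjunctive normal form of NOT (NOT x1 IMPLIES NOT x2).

NOT x1 AND x2

NOT (NOT x1 IMPLIES NOT x2)
= NOT (NOT NOT x1 OR NOT x2)   — eliminate IMPLIES
= NOT NOT NOT x1 AND NOT NOT x2   — De Morgan
= NOT x1 AND NOT NOT x2   — double negation
= NOT x1 AND x2   — double negation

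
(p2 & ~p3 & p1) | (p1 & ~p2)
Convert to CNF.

(p2 & ~p3 & p1) | (p1 & ~p2)
= (p2 | p1) & (p2 | ~p2) & (~p3 | p1) & (~p3 | ~p2) & (p1 | p1) & (p1 | ~p2)   — distribute | over &
= (~p3 | ~p2) & p1   — simplify

(~p3 | ~p2) & p1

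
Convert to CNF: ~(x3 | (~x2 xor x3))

~(x3 | (~x2 xor x3))
≡ ~(x3 | ((~x2 | x3) & ~(~x2 & x3)))
≡ ~x3 & ~((~x2 | x3) & ~(~x2 & x3))
≡ ~x3 & (~(~x2 | x3) | ~~(~x2 & x3))
≡ ~x3 & ((~~x2 & ~x3) | ~~(~x2 & x3))
≡ ~x3 & ((x2 & ~x3) | ~~(~x2 & x3))
≡ ~x3 & ((x2 & ~x3) | (~x2 & x3))
≡ ~x3 & (x2 | ~x2) & (x2 | x3) & (~x3 | ~x2) & (~x3 | x3)
≡ ~x3 & (x2 | x3)

~x3 & (x2 | x3)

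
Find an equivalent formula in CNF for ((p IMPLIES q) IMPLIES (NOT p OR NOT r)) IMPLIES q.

(NOT p OR q) AND (p OR q) AND (r OR q)

((p IMPLIES q) IMPLIES (NOT p OR NOT r)) IMPLIES q
⇔ NOT ((p IMPLIES q) IMPLIES (NOT p OR NOT r)) OR q   (eliminate IMPLIES)
⇔ NOT (NOT (p IMPLIES q) OR NOT p OR NOT r) OR q   (eliminate IMPLIES)
⇔ NOT (NOT (NOT p OR q) OR NOT p OR NOT r) OR q   (eliminate IMPLIES)
⇔ (NOT NOT (NOT p OR q) AND NOT NOT p AND NOT NOT r) OR q   (De Morgan)
⇔ ((NOT p OR q) AND NOT NOT p AND NOT NOT r) OR q   (double negation)
⇔ ((NOT p OR q) AND p AND NOT NOT r) OR q   (double negation)
⇔ ((NOT p OR q) AND p AND r) OR q   (double negation)
⇔ (NOT p OR q OR q) AND (p OR q) AND (r OR q)   (distribute OR over AND)
⇔ (NOT p OR q) AND (p OR q) AND (r OR q)   (simplify)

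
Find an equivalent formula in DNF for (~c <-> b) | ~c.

(~c <-> b) | ~c
= ((~c -> b) & (b -> ~c)) | ~c   — eliminate <->
= ((~~c | b) & (b -> ~c)) | ~c   — eliminate ->
= ((~~c | b) & (~b | ~c)) | ~c   — eliminate ->
= ((c | b) & (~b | ~c)) | ~c   — double negation
= (c & ~b) | (c & ~c) | (b & ~b) | (b & ~c) | ~c   — distribute & over |
= (c & ~b) | ~c   — simplify

(c & ~b) | ~c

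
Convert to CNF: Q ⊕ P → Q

Q ⊕ P → Q
= ¬(Q ⊕ P) ∨ Q   [eliminate →]
= ¬((Q ∨ P) ∧ ¬(Q ∧ P)) ∨ Q   [expand ⊕]
= ¬(Q ∨ P) ∨ ¬¬(Q ∧ P) ∨ Q   [De Morgan]
= ¬Q ∧ ¬P ∨ ¬¬(Q ∧ P) ∨ Q   [De Morgan]
= ¬Q ∧ ¬P ∨ Q ∧ P ∨ Q   [double negation]
= (¬Q ∨ Q ∨ Q) ∧ (¬Q ∨ P ∨ Q) ∧ (¬P ∨ Q ∨ Q) ∧ (¬P ∨ P ∨ Q)   [distribute ∨ over ∧]
= ¬P ∨ Q   [simplify]

¬P ∨ Q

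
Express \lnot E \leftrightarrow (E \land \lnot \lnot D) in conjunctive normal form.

\lnot E \leftrightarrow (E \land \lnot \lnot D)
= (\lnot E \to (E \land \lnot \lnot D)) \land ((E \land \lnot \lnot D) \to \lnot E)   — eliminate \leftrightarrow
= (\lnot \lnot E \lor (E \land \lnot \lnot D)) \land ((E \land \lnot \lnot D) \to \lnot E)   — eliminate \to
= (\lnot \lnot E \lor (E \land \lnot \lnot D)) \land (\lnot (E \land \lnot \lnot D) \lor \lnot E)   — eliminate \to
= (E \lor (E \land \lnot \lnot D)) \land (\lnot (E \land \lnot \lnot D) \lor \lnot E)   — double negation
= (E \lor (E \land D)) \land (\lnot (E \land \lnot \lnot D) \lor \lnot E)   — double negation
= (E \lor (E \land D)) \land (\lnot E \lor \lnot \lnot \lnot D \lor \lnot E)   — De Morgan
= (E \lor (E \land D)) \land (\lnot E \lor \lnot D \lor \lnot E)   — double negation
= (E \lor E) \land (E \lor D) \land (\lnot E \lor \lnot D \lor \lnot E)   — distribute \lor over \land
= E \land (\lnot E \lor \lnot D)   — simplify

E \land (\lnot E \lor \lnot D)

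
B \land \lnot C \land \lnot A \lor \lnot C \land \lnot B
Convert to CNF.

B \land \lnot C \land \lnot A \lor \lnot C \land \lnot B
= (B \lor \lnot C) \land (B \lor \lnot B) \land (\lnot C \lor \lnot C) \land (\lnot C \lor \lnot B) \land (\lnot A \lor \lnot C) \land (\lnot A \lor \lnot B)   [distribute \lor over \land]
= \lnot C \land (\lnot A \lor \lnot B)   [simplify]

\lnot C \land (\lnot A \lor \lnot B)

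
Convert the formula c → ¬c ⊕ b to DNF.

c → ¬c ⊕ b
= ¬c ∨ (¬c ⊕ b)   [eliminate →]
= ¬c ∨ ¬c ∧ ¬b ∨ ¬¬c ∧ b   [expand ⊕]
= ¬c ∨ ¬c ∧ ¬b ∨ c ∧ b   [double negation]
= ¬c ∨ c ∧ b   [simplify]

¬c ∨ c ∧ b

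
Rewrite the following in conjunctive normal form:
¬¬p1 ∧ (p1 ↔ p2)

¬¬p1 ∧ (p1 ↔ p2)
⇔ ¬¬p1 ∧ (p1 → p2) ∧ (p2 → p1)   [eliminate ↔]
⇔ ¬¬p1 ∧ (¬p1 ∨ p2) ∧ (p2 → p1)   [eliminate →]
⇔ ¬¬p1 ∧ (¬p1 ∨ p2) ∧ (¬p2 ∨ p1)   [eliminate →]
⇔ p1 ∧ (¬p1 ∨ p2) ∧ (¬p2 ∨ p1)   [double negation]
⇔ p1 ∧ (¬p1 ∨ p2)   [simplify]

p1 ∧ (¬p1 ∨ p2)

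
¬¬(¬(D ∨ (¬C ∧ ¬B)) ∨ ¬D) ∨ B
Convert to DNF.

¬D ∨ B

¬¬(¬(D ∨ (¬C ∧ ¬B)) ∨ ¬D) ∨ B
≡ ¬(D ∨ (¬C ∧ ¬B)) ∨ ¬D ∨ B   [double negation]
≡ (¬D ∧ ¬(¬C ∧ ¬B)) ∨ ¬D ∨ B   [De Morgan]
≡ (¬D ∧ (¬¬C ∨ ¬¬B)) ∨ ¬D ∨ B   [De Morgan]
≡ (¬D ∧ (C ∨ ¬¬B)) ∨ ¬D ∨ B   [double negation]
≡ (¬D ∧ (C ∨ B)) ∨ ¬D ∨ B   [double negation]
≡ (¬D ∧ C) ∨ (¬D ∧ B) ∨ ¬D ∨ B   [distribute ∧ over ∨]
≡ ¬D ∨ B   [simplify]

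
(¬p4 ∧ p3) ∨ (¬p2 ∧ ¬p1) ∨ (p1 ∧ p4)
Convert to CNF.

(¬p4 ∨ ¬p2 ∨ p1) ∧ (p3 ∨ ¬p2 ∨ p1) ∧ (p3 ∨ ¬p2 ∨ p4) ∧ (p3 ∨ ¬p1 ∨ p4)

(¬p4 ∧ p3) ∨ (¬p2 ∧ ¬p1) ∨ (p1 ∧ p4)
⇔ (¬p4 ∨ ¬p2 ∨ p1) ∧ (¬p4 ∨ ¬p2 ∨ p4) ∧ (¬p4 ∨ ¬p1 ∨ p1) ∧ (¬p4 ∨ ¬p1 ∨ p4) ∧ (p3 ∨ ¬p2 ∨ p1) ∧ (p3 ∨ ¬p2 ∨ p4) ∧ (p3 ∨ ¬p1 ∨ p1) ∧ (p3 ∨ ¬p1 ∨ p4)   — distribute ∨ over ∧
⇔ (¬p4 ∨ ¬p2 ∨ p1) ∧ (p3 ∨ ¬p2 ∨ p1) ∧ (p3 ∨ ¬p2 ∨ p4) ∧ (p3 ∨ ¬p1 ∨ p4)   — simplify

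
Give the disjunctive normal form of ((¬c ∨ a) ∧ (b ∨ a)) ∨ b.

a ∨ b

((¬c ∨ a) ∧ (b ∨ a)) ∨ b
≡ (¬c ∧ b) ∨ (¬c ∧ a) ∨ (a ∧ b) ∨ (a ∧ a) ∨ b   — distribute ∧ over ∨
≡ a ∨ b   — simplify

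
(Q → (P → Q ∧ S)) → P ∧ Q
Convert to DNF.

(Q → (P → Q ∧ S)) → P ∧ Q
≡ ¬(Q → (P → Q ∧ S)) ∨ P ∧ Q   [eliminate →]
≡ ¬(¬Q ∨ (P → Q ∧ S)) ∨ P ∧ Q   [eliminate →]
≡ ¬(¬Q ∨ ¬P ∨ Q ∧ S) ∨ P ∧ Q   [eliminate →]
≡ ¬¬Q ∧ ¬¬P ∧ ¬(Q ∧ S) ∨ P ∧ Q   [De Morgan]
≡ Q ∧ ¬¬P ∧ ¬(Q ∧ S) ∨ P ∧ Q   [double negation]
≡ Q ∧ P ∧ ¬(Q ∧ S) ∨ P ∧ Q   [double negation]
≡ Q ∧ P ∧ (¬Q ∨ ¬S) ∨ P ∧ Q   [De Morgan]
≡ Q ∧ P ∧ ¬Q ∨ Q ∧ P ∧ ¬S ∨ P ∧ Q   [distribute ∧ over ∨]
≡ P ∧ Q   [simplify]

P ∧ Q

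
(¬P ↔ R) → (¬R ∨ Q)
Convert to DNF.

(R ∧ P) ∨ ¬R ∨ Q

(¬P ↔ R) → (¬R ∨ Q)
≡ ¬(¬P ↔ R) ∨ ¬R ∨ Q
≡ ¬((¬P → R) ∧ (R → ¬P)) ∨ ¬R ∨ Q
≡ ¬((¬¬P ∨ R) ∧ (R → ¬P)) ∨ ¬R ∨ Q
≡ ¬((¬¬P ∨ R) ∧ (¬R ∨ ¬P)) ∨ ¬R ∨ Q
≡ ¬(¬¬P ∨ R) ∨ ¬(¬R ∨ ¬P) ∨ ¬R ∨ Q
≡ (¬¬¬P ∧ ¬R) ∨ ¬(¬R ∨ ¬P) ∨ ¬R ∨ Q
≡ (¬P ∧ ¬R) ∨ ¬(¬R ∨ ¬P) ∨ ¬R ∨ Q
≡ (¬P ∧ ¬R) ∨ (¬¬R ∧ ¬¬P) ∨ ¬R ∨ Q
≡ (¬P ∧ ¬R) ∨ (R ∧ ¬¬P) ∨ ¬R ∨ Q
≡ (¬P ∧ ¬R) ∨ (R ∧ P) ∨ ¬R ∨ Q
≡ (R ∧ P) ∨ ¬R ∨ Q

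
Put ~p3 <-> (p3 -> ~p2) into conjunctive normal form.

~p3 <-> (p3 -> ~p2)
= (~p3 -> (p3 -> ~p2)) & ((p3 -> ~p2) -> ~p3)   [eliminate <->]
= (~~p3 | (p3 -> ~p2)) & ((p3 -> ~p2) -> ~p3)   [eliminate ->]
= (~~p3 | ~p3 | ~p2) & ((p3 -> ~p2) -> ~p3)   [eliminate ->]
= (~~p3 | ~p3 | ~p2) & (~(p3 -> ~p2) | ~p3)   [eliminate ->]
= (~~p3 | ~p3 | ~p2) & (~(~p3 | ~p2) | ~p3)   [eliminate ->]
= (p3 | ~p3 | ~p2) & (~(~p3 | ~p2) | ~p3)   [double negation]
= (p3 | ~p3 | ~p2) & ((~~p3 & ~~p2) | ~p3)   [De Morgan]
= (p3 | ~p3 | ~p2) & ((p3 & ~~p2) | ~p3)   [double negation]
= (p3 | ~p3 | ~p2) & ((p3 & p2) | ~p3)   [double negation]
= (p3 | ~p3 | ~p2) & (p3 | ~p3) & (p2 | ~p3)   [distribute | over &]
= p2 | ~p3   [simplify]

p2 | ~p3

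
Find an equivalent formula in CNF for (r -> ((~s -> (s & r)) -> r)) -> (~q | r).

r | ~q

(r -> ((~s -> (s & r)) -> r)) -> (~q | r)
≡ ~(r -> ((~s -> (s & r)) -> r)) | ~q | r   [eliminate ->]
≡ ~(~r | ((~s -> (s & r)) -> r)) | ~q | r   [eliminate ->]
≡ ~(~r | ~(~s -> (s & r)) | r) | ~q | r   [eliminate ->]
≡ ~(~r | ~(~~s | (s & r)) | r) | ~q | r   [eliminate ->]
≡ (~~r & ~~(~~s | (s & r)) & ~r) | ~q | r   [De Morgan]
≡ (r & ~~(~~s | (s & r)) & ~r) | ~q | r   [double negation]
≡ (r & (~~s | (s & r)) & ~r) | ~q | r   [double negation]
≡ (r & (s | (s & r)) & ~r) | ~q | r   [double negation]
≡ (r | ~q | r) & (s | s | ~q | r) & (s | r | ~q | r) & (~r | ~q | r)   [distribute | over &]
≡ r | ~q   [simplify]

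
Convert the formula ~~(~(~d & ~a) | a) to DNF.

d | a

~~(~(~d & ~a) | a)
⇔ ~(~d & ~a) | a   (double negation)
⇔ ~~d | ~~a | a   (De Morgan)
⇔ d | ~~a | a   (double negation)
⇔ d | a | a   (double negation)
⇔ d | a   (simplify)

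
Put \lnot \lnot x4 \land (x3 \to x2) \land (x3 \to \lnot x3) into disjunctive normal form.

x4 \land \lnot x3

\lnot \lnot x4 \land (x3 \to x2) \land (x3 \to \lnot x3)
⇔ \lnot \lnot x4 \land (\lnot x3 \lor x2) \land (x3 \to \lnot x3)   [eliminate \to]
⇔ \lnot \lnot x4 \land (\lnot x3 \lor x2) \land (\lnot x3 \lor \lnot x3)   [eliminate \to]
⇔ x4 \land (\lnot x3 \lor x2) \land (\lnot x3 \lor \lnot x3)   [double negation]
⇔ (x4 \land \lnot x3 \land \lnot x3) \lor (x4 \land \lnot x3 \land \lnot x3) \lor (x4 \land x2 \land \lnot x3) \lor (x4 \land x2 \land \lnot x3)   [distribute \land over \lor]
⇔ x4 \land \lnot x3   [simplify]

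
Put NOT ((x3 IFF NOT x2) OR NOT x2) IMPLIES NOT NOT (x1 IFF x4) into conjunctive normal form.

NOT ((x3 IFF NOT x2) OR NOT x2) IMPLIES NOT NOT (x1 IFF x4)
⇔ NOT NOT ((x3 IFF NOT x2) OR NOT x2) OR NOT NOT (x1 IFF x4)   [eliminate IMPLIES]
⇔ NOT NOT (((x3 IMPLIES NOT x2) AND (NOT x2 IMPLIES x3)) OR NOT x2) OR NOT NOT (x1 IFF x4)   [eliminate IFF]
⇔ NOT NOT (((NOT x3 OR NOT x2) AND (NOT x2 IMPLIES x3)) OR NOT x2) OR NOT NOT (x1 IFF x4)   [eliminate IMPLIES]
⇔ NOT NOT (((NOT x3 OR NOT x2) AND (NOT NOT x2 OR x3)) OR NOT x2) OR NOT NOT (x1 IFF x4)   [eliminate IMPLIES]
⇔ NOT NOT (((NOT x3 OR NOT x2) AND (NOT NOT x2 OR x3)) OR NOT x2) OR NOT NOT ((x1 IMPLIES x4) AND (x4 IMPLIES x1))   [eliminate IFF]
⇔ NOT NOT (((NOT x3 OR NOT x2) AND (NOT NOT x2 OR x3)) OR NOT x2) OR NOT NOT ((NOT x1 OR x4) AND (x4 IMPLIES x1))   [eliminate IMPLIES]
⇔ NOT NOT (((NOT x3 OR NOT x2) AND (NOT NOT x2 OR x3)) OR NOT x2) OR NOT NOT ((NOT x1 OR x4) AND (NOT x4 OR x1))   [eliminate IMPLIES]
⇔ ((NOT x3 OR NOT x2) AND (NOT NOT x2 OR x3)) OR NOT x2 OR NOT NOT ((NOT x1 OR x4) AND (NOT x4 OR x1))   [double negation]
⇔ ((NOT x3 OR NOT x2) AND (x2 OR x3)) OR NOT x2 OR NOT NOT ((NOT x1 OR x4) AND (NOT x4 OR x1))   [double negation]
⇔ ((NOT x3 OR NOT x2) AND (x2 OR x3)) OR NOT x2 OR ((NOT x1 OR x4) AND (NOT x4 OR x1))   [double negation]
⇔ (NOT x3 OR NOT x2 OR NOT x2 OR NOT x1 OR x4) AND (NOT x3 OR NOT x2 OR NOT x2 OR NOT x4 OR x1) AND (x2 OR x3 OR NOT x2 OR NOT x1 OR x4) AND (x2 OR x3 OR NOT x2 OR NOT x4 OR x1)   [distribute OR over AND]
⇔ (NOT x3 OR NOT x2 OR NOT x1 OR x4) AND (NOT x3 OR NOT x2 OR NOT x4 OR x1)   [simplify]

(NOT x3 OR NOT x2 OR NOT x1 OR x4) AND (NOT x3 OR NOT x2 OR NOT x4 OR x1)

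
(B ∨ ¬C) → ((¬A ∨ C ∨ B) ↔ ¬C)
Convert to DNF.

(¬B ∧ C) ∨ (¬C ∧ ¬A) ∨ (¬C ∧ B)

(B ∨ ¬C) → ((¬A ∨ C ∨ B) ↔ ¬C)
≡ ¬(B ∨ ¬C) ∨ ((¬A ∨ C ∨ B) ↔ ¬C)   [eliminate →]
≡ ¬(B ∨ ¬C) ∨ (((¬A ∨ C ∨ B) → ¬C) ∧ (¬C → (¬A ∨ C ∨ B)))   [eliminate ↔]
≡ ¬(B ∨ ¬C) ∨ ((¬(¬A ∨ C ∨ B) ∨ ¬C) ∧ (¬C → (¬A ∨ C ∨ B)))   [eliminate →]
≡ ¬(B ∨ ¬C) ∨ ((¬(¬A ∨ C ∨ B) ∨ ¬C) ∧ (¬¬C ∨ ¬A ∨ C ∨ B))   [eliminate →]
≡ (¬B ∧ ¬¬C) ∨ ((¬(¬A ∨ C ∨ B) ∨ ¬C) ∧ (¬¬C ∨ ¬A ∨ C ∨ B))   [De Morgan]
≡ (¬B ∧ C) ∨ ((¬(¬A ∨ C ∨ B) ∨ ¬C) ∧ (¬¬C ∨ ¬A ∨ C ∨ B))   [double negation]
≡ (¬B ∧ C) ∨ (((¬¬A ∧ ¬C ∧ ¬B) ∨ ¬C) ∧ (¬¬C ∨ ¬A ∨ C ∨ B))   [De Morgan]
≡ (¬B ∧ C) ∨ (((A ∧ ¬C ∧ ¬B) ∨ ¬C) ∧ (¬¬C ∨ ¬A ∨ C ∨ B))   [double negation]
≡ (¬B ∧ C) ∨ (((A ∧ ¬C ∧ ¬B) ∨ ¬C) ∧ (C ∨ ¬A ∨ C ∨ B))   [double negation]
≡ (¬B ∧ C) ∨ (A ∧ ¬C ∧ ¬B ∧ C) ∨ (A ∧ ¬C ∧ ¬B ∧ ¬A) ∨ (A ∧ ¬C ∧ ¬B ∧ C) ∨ (A ∧ ¬C ∧ ¬B ∧ B) ∨ (¬C ∧ C) ∨ (¬C ∧ ¬A) ∨ (¬C ∧ C) ∨ (¬C ∧ B)   [distribute ∧ over ∨]
≡ (¬B ∧ C) ∨ (¬C ∧ ¬A) ∨ (¬C ∧ B)   [simplify]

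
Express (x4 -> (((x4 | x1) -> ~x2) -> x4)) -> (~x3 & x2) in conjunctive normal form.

(x4 | ~x3) & (x4 | x2) & (~x1 | ~x2 | ~x3) & (~x4 | ~x3) & (~x4 | x2)

(x4 -> (((x4 | x1) -> ~x2) -> x4)) -> (~x3 & x2)
⇔ ~(x4 -> (((x4 | x1) -> ~x2) -> x4)) | (~x3 & x2)   (eliminate ->)
⇔ ~(~x4 | (((x4 | x1) -> ~x2) -> x4)) | (~x3 & x2)   (eliminate ->)
⇔ ~(~x4 | ~((x4 | x1) -> ~x2) | x4) | (~x3 & x2)   (eliminate ->)
⇔ ~(~x4 | ~(~(x4 | x1) | ~x2) | x4) | (~x3 & x2)   (eliminate ->)
⇔ (~~x4 & ~~(~(x4 | x1) | ~x2) & ~x4) | (~x3 & x2)   (De Morgan)
⇔ (x4 & ~~(~(x4 | x1) | ~x2) & ~x4) | (~x3 & x2)   (double negation)
⇔ (x4 & (~(x4 | x1) | ~x2) & ~x4) | (~x3 & x2)   (double negation)
⇔ (x4 & ((~x4 & ~x1) | ~x2) & ~x4) | (~x3 & x2)   (De Morgan)
⇔ (x4 | ~x3) & (x4 | x2) & (~x4 | ~x2 | ~x3) & (~x4 | ~x2 | x2) & (~x1 | ~x2 | ~x3) & (~x1 | ~x2 | x2) & (~x4 | ~x3) & (~x4 | x2)   (distribute | over &)
⇔ (x4 | ~x3) & (x4 | x2) & (~x1 | ~x2 | ~x3) & (~x4 | ~x3) & (~x4 | x2)   (simplify)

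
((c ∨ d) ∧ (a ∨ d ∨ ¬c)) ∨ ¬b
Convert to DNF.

((c ∨ d) ∧ (a ∨ d ∨ ¬c)) ∨ ¬b
≡ (c ∧ a) ∨ (c ∧ d) ∨ (c ∧ ¬c) ∨ (d ∧ a) ∨ (d ∧ d) ∨ (d ∧ ¬c) ∨ ¬b
≡ (c ∧ a) ∨ d ∨ ¬b

(c ∧ a) ∨ d ∨ ¬b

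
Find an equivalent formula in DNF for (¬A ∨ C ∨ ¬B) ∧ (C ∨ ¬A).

¬A ∨ C

(¬A ∨ C ∨ ¬B) ∧ (C ∨ ¬A)
= (¬A ∧ C) ∨ (¬A ∧ ¬A) ∨ (C ∧ C) ∨ (C ∧ ¬A) ∨ (¬B ∧ C) ∨ (¬B ∧ ¬A)
= ¬A ∨ C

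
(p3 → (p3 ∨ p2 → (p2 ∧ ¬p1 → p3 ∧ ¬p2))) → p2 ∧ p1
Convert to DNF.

(p3 → (p3 ∨ p2 → (p2 ∧ ¬p1 → p3 ∧ ¬p2))) → p2 ∧ p1
⇔ ¬(p3 → (p3 ∨ p2 → (p2 ∧ ¬p1 → p3 ∧ ¬p2))) ∨ p2 ∧ p1   (eliminate →)
⇔ ¬(¬p3 ∨ (p3 ∨ p2 → (p2 ∧ ¬p1 → p3 ∧ ¬p2))) ∨ p2 ∧ p1   (eliminate →)
⇔ ¬(¬p3 ∨ ¬(p3 ∨ p2) ∨ (p2 ∧ ¬p1 → p3 ∧ ¬p2)) ∨ p2 ∧ p1   (eliminate →)
⇔ ¬(¬p3 ∨ ¬(p3 ∨ p2) ∨ ¬(p2 ∧ ¬p1) ∨ p3 ∧ ¬p2) ∨ p2 ∧ p1   (eliminate →)
⇔ ¬¬p3 ∧ ¬¬(p3 ∨ p2) ∧ ¬¬(p2 ∧ ¬p1) ∧ ¬(p3 ∧ ¬p2) ∨ p2 ∧ p1   (De Morgan)
⇔ p3 ∧ ¬¬(p3 ∨ p2) ∧ ¬¬(p2 ∧ ¬p1) ∧ ¬(p3 ∧ ¬p2) ∨ p2 ∧ p1   (double negation)
⇔ p3 ∧ (p3 ∨ p2) ∧ ¬¬(p2 ∧ ¬p1) ∧ ¬(p3 ∧ ¬p2) ∨ p2 ∧ p1   (double negation)
⇔ p3 ∧ (p3 ∨ p2) ∧ p2 ∧ ¬p1 ∧ ¬(p3 ∧ ¬p2) ∨ p2 ∧ p1   (double negation)
⇔ p3 ∧ (p3 ∨ p2) ∧ p2 ∧ ¬p1 ∧ (¬p3 ∨ ¬¬p2) ∨ p2 ∧ p1   (De Morgan)
⇔ p3 ∧ (p3 ∨ p2) ∧ p2 ∧ ¬p1 ∧ (¬p3 ∨ p2) ∨ p2 ∧ p1   (double negation)
⇔ p3 ∧ p3 ∧ p2 ∧ ¬p1 ∧ ¬p3 ∨ p3 ∧ p3 ∧ p2 ∧ ¬p1 ∧ p2 ∨ p3 ∧ p2 ∧ p2 ∧ ¬p1 ∧ ¬p3 ∨ p3 ∧ p2 ∧ p2 ∧ ¬p1 ∧ p2 ∨ p2 ∧ p1   (distribute ∧ over ∨)
⇔ p3 ∧ p2 ∧ ¬p1 ∨ p2 ∧ p1   (simplify)

p3 ∧ p2 ∧ ¬p1 ∨ p2 ∧ p1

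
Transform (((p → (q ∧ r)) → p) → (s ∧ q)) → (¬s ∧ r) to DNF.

(((p → (q ∧ r)) → p) → (s ∧ q)) → (¬s ∧ r)
⇔ ¬(((p → (q ∧ r)) → p) → (s ∧ q)) ∨ (¬s ∧ r)   [eliminate →]
⇔ ¬(¬((p → (q ∧ r)) → p) ∨ (s ∧ q)) ∨ (¬s ∧ r)   [eliminate →]
⇔ ¬(¬(¬(p → (q ∧ r)) ∨ p) ∨ (s ∧ q)) ∨ (¬s ∧ r)   [eliminate →]
⇔ ¬(¬(¬(¬p ∨ (q ∧ r)) ∨ p) ∨ (s ∧ q)) ∨ (¬s ∧ r)   [eliminate →]
⇔ (¬¬(¬(¬p ∨ (q ∧ r)) ∨ p) ∧ ¬(s ∧ q)) ∨ (¬s ∧ r)   [De Morgan]
⇔ ((¬(¬p ∨ (q ∧ r)) ∨ p) ∧ ¬(s ∧ q)) ∨ (¬s ∧ r)   [double negation]
⇔ (((¬¬p ∧ ¬(q ∧ r)) ∨ p) ∧ ¬(s ∧ q)) ∨ (¬s ∧ r)   [De Morgan]
⇔ (((p ∧ ¬(q ∧ r)) ∨ p) ∧ ¬(s ∧ q)) ∨ (¬s ∧ r)   [double negation]
⇔ (((p ∧ (¬q ∨ ¬r)) ∨ p) ∧ ¬(s ∧ q)) ∨ (¬s ∧ r)   [De Morgan]
⇔ (((p ∧ (¬q ∨ ¬r)) ∨ p) ∧ (¬s ∨ ¬q)) ∨ (¬s ∧ r)   [De Morgan]
⇔ (p ∧ ¬q ∧ ¬s) ∨ (p ∧ ¬q ∧ ¬q) ∨ (p ∧ ¬r ∧ ¬s) ∨ (p ∧ ¬r ∧ ¬q) ∨ (p ∧ ¬s) ∨ (p ∧ ¬q) ∨ (¬s ∧ r)   [distribute ∧ over ∨]
⇔ (p ∧ ¬q) ∨ (p ∧ ¬s) ∨ (¬s ∧ r)   [simplify]

(p ∧ ¬q) ∨ (p ∧ ¬s) ∨ (¬s ∧ r)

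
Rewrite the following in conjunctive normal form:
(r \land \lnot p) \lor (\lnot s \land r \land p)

r \land (\lnot p \lor \lnot s)

(r \land \lnot p) \lor (\lnot s \land r \land p)
= (r \lor \lnot s) \land (r \lor r) \land (r \lor p) \land (\lnot p \lor \lnot s) \land (\lnot p \lor r) \land (\lnot p \lor p)   [distribute \lor over \land]
= r \land (\lnot p \lor \lnot s)   [simplify]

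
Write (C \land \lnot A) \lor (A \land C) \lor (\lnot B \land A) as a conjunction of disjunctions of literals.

(C \land \lnot A) \lor (A \land C) \lor (\lnot B \land A)
= (C \lor A \lor \lnot B) \land (C \lor A \lor A) \land (C \lor C \lor \lnot B) \land (C \lor C \lor A) \land (\lnot A \lor A \lor \lnot B) \land (\lnot A \lor A \lor A) \land (\lnot A \lor C \lor \lnot B) \land (\lnot A \lor C \lor A)   [distribute \lor over \land]
= (C \lor A) \land (C \lor \lnot B)   [simplify]

(C \lor A) \land (C \lor \lnot B)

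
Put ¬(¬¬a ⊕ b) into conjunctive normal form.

¬(¬¬a ⊕ b)
⇔ ¬((¬¬a ∨ b) ∧ ¬(¬¬a ∧ b))   (expand ⊕)
⇔ ¬(¬¬a ∨ b) ∨ ¬¬(¬¬a ∧ b)   (De Morgan)
⇔ (¬¬¬a ∧ ¬b) ∨ ¬¬(¬¬a ∧ b)   (De Morgan)
⇔ (¬a ∧ ¬b) ∨ ¬¬(¬¬a ∧ b)   (double negation)
⇔ (¬a ∧ ¬b) ∨ (¬¬a ∧ b)   (double negation)
⇔ (¬a ∧ ¬b) ∨ (a ∧ b)   (double negation)
⇔ (¬a ∨ a) ∧ (¬a ∨ b) ∧ (¬b ∨ a) ∧ (¬b ∨ b)   (distribute ∨ over ∧)
⇔ (¬a ∨ b) ∧ (¬b ∨ a)   (simplify)

(¬a ∨ b) ∧ (¬b ∨ a)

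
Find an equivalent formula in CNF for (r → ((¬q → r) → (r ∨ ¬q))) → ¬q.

(r ∨ ¬q) ∧ (¬r ∨ ¬q)

(r → ((¬q → r) → (r ∨ ¬q))) → ¬q
= ¬(r → ((¬q → r) → (r ∨ ¬q))) ∨ ¬q   — eliminate →
= ¬(¬r ∨ ((¬q → r) → (r ∨ ¬q))) ∨ ¬q   — eliminate →
= ¬(¬r ∨ ¬(¬q → r) ∨ r ∨ ¬q) ∨ ¬q   — eliminate →
= ¬(¬r ∨ ¬(¬¬q ∨ r) ∨ r ∨ ¬q) ∨ ¬q   — eliminate →
= (¬¬r ∧ ¬¬(¬¬q ∨ r) ∧ ¬r ∧ ¬¬q) ∨ ¬q   — De Morgan
= (r ∧ ¬¬(¬¬q ∨ r) ∧ ¬r ∧ ¬¬q) ∨ ¬q   — double negation
= (r ∧ (¬¬q ∨ r) ∧ ¬r ∧ ¬¬q) ∨ ¬q   — double negation
= (r ∧ (q ∨ r) ∧ ¬r ∧ ¬¬q) ∨ ¬q   — double negation
= (r ∧ (q ∨ r) ∧ ¬r ∧ q) ∨ ¬q   — double negation
= (r ∨ ¬q) ∧ (q ∨ r ∨ ¬q) ∧ (¬r ∨ ¬q) ∧ (q ∨ ¬q)   — distribute ∨ over ∧
= (r ∨ ¬q) ∧ (¬r ∨ ¬q)   — simplify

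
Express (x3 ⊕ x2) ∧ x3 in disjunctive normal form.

x3 ∧ ¬x2

(x3 ⊕ x2) ∧ x3
⇔ ((x3 ∧ ¬x2) ∨ (¬x3 ∧ x2)) ∧ x3   [expand ⊕]
⇔ (x3 ∧ ¬x2 ∧ x3) ∨ (¬x3 ∧ x2 ∧ x3)   [distribute ∧ over ∨]
⇔ x3 ∧ ¬x2   [simplify]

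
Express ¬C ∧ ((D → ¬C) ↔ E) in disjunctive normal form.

¬C ∧ E

¬C ∧ ((D → ¬C) ↔ E)
⇔ ¬C ∧ ((D → ¬C) → E) ∧ (E → (D → ¬C))   — eliminate ↔
⇔ ¬C ∧ (¬(D → ¬C) ∨ E) ∧ (E → (D → ¬C))   — eliminate →
⇔ ¬C ∧ (¬(¬D ∨ ¬C) ∨ E) ∧ (E → (D → ¬C))   — eliminate →
⇔ ¬C ∧ (¬(¬D ∨ ¬C) ∨ E) ∧ (¬E ∨ (D → ¬C))   — eliminate →
⇔ ¬C ∧ (¬(¬D ∨ ¬C) ∨ E) ∧ (¬E ∨ ¬D ∨ ¬C)   — eliminate →
⇔ ¬C ∧ ((¬¬D ∧ ¬¬C) ∨ E) ∧ (¬E ∨ ¬D ∨ ¬C)   — De Morgan
⇔ ¬C ∧ ((D ∧ ¬¬C) ∨ E) ∧ (¬E ∨ ¬D ∨ ¬C)   — double negation
⇔ ¬C ∧ ((D ∧ C) ∨ E) ∧ (¬E ∨ ¬D ∨ ¬C)   — double negation
⇔ (¬C ∧ D ∧ C ∧ ¬E) ∨ (¬C ∧ D ∧ C ∧ ¬D) ∨ (¬C ∧ D ∧ C ∧ ¬C) ∨ (¬C ∧ E ∧ ¬E) ∨ (¬C ∧ E ∧ ¬D) ∨ (¬C ∧ E ∧ ¬C)   — distribute ∧ over ∨
⇔ ¬C ∧ E   — simplify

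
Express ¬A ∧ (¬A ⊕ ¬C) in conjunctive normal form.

¬A ∧ (A ∨ C)

¬A ∧ (¬A ⊕ ¬C)
≡ ¬A ∧ (¬A ∨ ¬C) ∧ ¬(¬A ∧ ¬C)
≡ ¬A ∧ (¬A ∨ ¬C) ∧ (¬¬A ∨ ¬¬C)
≡ ¬A ∧ (¬A ∨ ¬C) ∧ (A ∨ ¬¬C)
≡ ¬A ∧ (¬A ∨ ¬C) ∧ (A ∨ C)
≡ ¬A ∧ (A ∨ C)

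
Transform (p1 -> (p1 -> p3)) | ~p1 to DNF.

~p1 | p3

(p1 -> (p1 -> p3)) | ~p1
≡ ~p1 | (p1 -> p3) | ~p1   (eliminate ->)
≡ ~p1 | ~p1 | p3 | ~p1   (eliminate ->)
≡ ~p1 | p3   (simplify)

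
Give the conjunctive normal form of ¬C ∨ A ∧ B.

¬C ∨ A ∧ B
⇔ (¬C ∨ A) ∧ (¬C ∨ B)   (distribute ∨ over ∧)

(¬C ∨ A) ∧ (¬C ∨ B)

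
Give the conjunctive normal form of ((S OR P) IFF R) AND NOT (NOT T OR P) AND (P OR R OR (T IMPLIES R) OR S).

(NOT S OR R) AND (NOT R OR S OR P) AND T AND NOT P AND (P OR R OR NOT T OR S)

((S OR P) IFF R) AND NOT (NOT T OR P) AND (P OR R OR (T IMPLIES R) OR S)
= ((S OR P) IMPLIES R) AND (R IMPLIES (S OR P)) AND NOT (NOT T OR P) AND (P OR R OR (T IMPLIES R) OR S)   — eliminate IFF
= (NOT (S OR P) OR R) AND (R IMPLIES (S OR P)) AND NOT (NOT T OR P) AND (P OR R OR (T IMPLIES R) OR S)   — eliminate IMPLIES
= (NOT (S OR P) OR R) AND (NOT R OR S OR P) AND NOT (NOT T OR P) AND (P OR R OR (T IMPLIES R) OR S)   — eliminate IMPLIES
= (NOT (S OR P) OR R) AND (NOT R OR S OR P) AND NOT (NOT T OR P) AND (P OR R OR NOT T OR R OR S)   — eliminate IMPLIES
= ((NOT S AND NOT P) OR R) AND (NOT R OR S OR P) AND NOT (NOT T OR P) AND (P OR R OR NOT T OR R OR S)   — De Morgan
= ((NOT S AND NOT P) OR R) AND (NOT R OR S OR P) AND NOT NOT T AND NOT P AND (P OR R OR NOT T OR R OR S)   — De Morgan
= ((NOT S AND NOT P) OR R) AND (NOT R OR S OR P) AND T AND NOT P AND (P OR R OR NOT T OR R OR S)   — double negation
= (NOT S OR R) AND (NOT P OR R) AND (NOT R OR S OR P) AND T AND NOT P AND (P OR R OR NOT T OR R OR S)   — distribute OR over AND
= (NOT S OR R) AND (NOT R OR S OR P) AND T AND NOT P AND (P OR R OR NOT T OR S)   — simplify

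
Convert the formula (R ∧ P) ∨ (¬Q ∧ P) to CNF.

(R ∨ ¬Q) ∧ P

(R ∧ P) ∨ (¬Q ∧ P)
⇔ (R ∨ ¬Q) ∧ (R ∨ P) ∧ (P ∨ ¬Q) ∧ (P ∨ P)   (distribute ∨ over ∧)
⇔ (R ∨ ¬Q) ∧ P   (simplify)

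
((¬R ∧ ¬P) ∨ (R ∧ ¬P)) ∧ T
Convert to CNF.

¬P ∧ T

((¬R ∧ ¬P) ∨ (R ∧ ¬P)) ∧ T
⇔ (¬R ∨ R) ∧ (¬R ∨ ¬P) ∧ (¬P ∨ R) ∧ (¬P ∨ ¬P) ∧ T   — distribute ∨ over ∧
⇔ ¬P ∧ T   — simplify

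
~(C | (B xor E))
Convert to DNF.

~(C | (B xor E))
⇔ ~(C | (B & ~E) | (~B & E))   (expand xor)
⇔ ~C & ~(B & ~E) & ~(~B & E)   (De Morgan)
⇔ ~C & (~B | ~~E) & ~(~B & E)   (De Morgan)
⇔ ~C & (~B | E) & ~(~B & E)   (double negation)
⇔ ~C & (~B | E) & (~~B | ~E)   (De Morgan)
⇔ ~C & (~B | E) & (B | ~E)   (double negation)
⇔ (~C & ~B & B) | (~C & ~B & ~E) | (~C & E & B) | (~C & E & ~E)   (distribute & over |)
⇔ (~C & ~B & ~E) | (~C & E & B)   (simplify)

(~C & ~B & ~E) | (~C & E & B)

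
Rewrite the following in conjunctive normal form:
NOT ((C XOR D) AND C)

NOT C OR D

NOT ((C XOR D) AND C)
≡ NOT ((C OR D) AND NOT (C AND D) AND C)   [expand XOR]
≡ NOT (C OR D) OR NOT NOT (C AND D) OR NOT C   [De Morgan]
≡ (NOT C AND NOT D) OR NOT NOT (C AND D) OR NOT C   [De Morgan]
≡ (NOT C AND NOT D) OR (C AND D) OR NOT C   [double negation]
≡ (NOT C OR C OR NOT C) AND (NOT C OR D OR NOT C) AND (NOT D OR C OR NOT C) AND (NOT D OR D OR NOT C)   [distribute OR over AND]
≡ NOT C OR D   [simplify]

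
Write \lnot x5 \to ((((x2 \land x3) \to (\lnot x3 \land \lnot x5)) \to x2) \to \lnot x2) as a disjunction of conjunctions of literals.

x5 \lor \lnot x2

\lnot x5 \to ((((x2 \land x3) \to (\lnot x3 \land \lnot x5)) \to x2) \to \lnot x2)
≡ \lnot \lnot x5 \lor ((((x2 \land x3) \to (\lnot x3 \land \lnot x5)) \to x2) \to \lnot x2)   [eliminate \to]
≡ \lnot \lnot x5 \lor \lnot (((x2 \land x3) \to (\lnot x3 \land \lnot x5)) \to x2) \lor \lnot x2   [eliminate \to]
≡ \lnot \lnot x5 \lor \lnot (\lnot ((x2 \land x3) \to (\lnot x3 \land \lnot x5)) \lor x2) \lor \lnot x2   [eliminate \to]
≡ \lnot \lnot x5 \lor \lnot (\lnot (\lnot (x2 \land x3) \lor (\lnot x3 \land \lnot x5)) \lor x2) \lor \lnot x2   [eliminate \to]
≡ x5 \lor \lnot (\lnot (\lnot (x2 \land x3) \lor (\lnot x3 \land \lnot x5)) \lor x2) \lor \lnot x2   [double negation]
≡ x5 \lor (\lnot \lnot (\lnot (x2 \land x3) \lor (\lnot x3 \land \lnot x5)) \land \lnot x2) \lor \lnot x2   [De Morgan]
≡ x5 \lor ((\lnot (x2 \land x3) \lor (\lnot x3 \land \lnot x5)) \land \lnot x2) \lor \lnot x2   [double negation]
≡ x5 \lor ((\lnot x2 \lor \lnot x3 \lor (\lnot x3 \land \lnot x5)) \land \lnot x2) \lor \lnot x2   [De Morgan]
≡ x5 \lor (\lnot x2 \land \lnot x2) \lor (\lnot x3 \land \lnot x2) \lor (\lnot x3 \land \lnot x5 \land \lnot x2) \lor \lnot x2   [distribute \land over \lor]
≡ x5 \lor \lnot x2   [simplify]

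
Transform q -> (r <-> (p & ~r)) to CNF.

q -> (r <-> (p & ~r))
≡ ~q | (r <-> (p & ~r))   [eliminate ->]
≡ ~q | ((r -> (p & ~r)) & ((p & ~r) -> r))   [eliminate <->]
≡ ~q | ((~r | (p & ~r)) & ((p & ~r) -> r))   [eliminate ->]
≡ ~q | ((~r | (p & ~r)) & (~(p & ~r) | r))   [eliminate ->]
≡ ~q | ((~r | (p & ~r)) & (~p | ~~r | r))   [De Morgan]
≡ ~q | ((~r | (p & ~r)) & (~p | r | r))   [double negation]
≡ (~q | ~r | p) & (~q | ~r | ~r) & (~q | ~p | r | r)   [distribute | over &]
≡ (~q | ~r) & (~q | ~p | r)   [simplify]

(~q | ~r) & (~q | ~p | r)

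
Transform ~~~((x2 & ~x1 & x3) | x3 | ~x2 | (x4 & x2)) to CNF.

~x3 & x2 & (~x4 | ~x2)

~~~((x2 & ~x1 & x3) | x3 | ~x2 | (x4 & x2))
= ~((x2 & ~x1 & x3) | x3 | ~x2 | (x4 & x2))   (double negation)
= ~(x2 & ~x1 & x3) & ~x3 & ~~x2 & ~(x4 & x2)   (De Morgan)
= (~x2 | ~~x1 | ~x3) & ~x3 & ~~x2 & ~(x4 & x2)   (De Morgan)
= (~x2 | x1 | ~x3) & ~x3 & ~~x2 & ~(x4 & x2)   (double negation)
= (~x2 | x1 | ~x3) & ~x3 & x2 & ~(x4 & x2)   (double negation)
= (~x2 | x1 | ~x3) & ~x3 & x2 & (~x4 | ~x2)   (De Morgan)
= ~x3 & x2 & (~x4 | ~x2)   (simplify)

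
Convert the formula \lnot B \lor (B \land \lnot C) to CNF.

\lnot B \lor (B \land \lnot C)
= (\lnot B \lor B) \land (\lnot B \lor \lnot C)   (distribute \lor over \land)
= \lnot B \lor \lnot C   (simplify)

\lnot B \lor \lnot C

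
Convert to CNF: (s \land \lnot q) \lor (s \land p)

s \land (\lnot q \lor p)

(s \land \lnot q) \lor (s \land p)
= (s \lor s) \land (s \lor p) \land (\lnot q \lor s) \land (\lnot q \lor p)   (distribute \lor over \land)
= s \land (\lnot q \lor p)   (simplify)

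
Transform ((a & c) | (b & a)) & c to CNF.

((a & c) | (b & a)) & c
⇔ (a | b) & (a | a) & (c | b) & (c | a) & c
⇔ a & c

a & c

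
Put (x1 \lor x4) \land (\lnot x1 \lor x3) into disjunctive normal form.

(x1 \land x3) \lor (x4 \land \lnot x1) \lor (x4 \land x3)

(x1 \lor x4) \land (\lnot x1 \lor x3)
≡ (x1 \land \lnot x1) \lor (x1 \land x3) \lor (x4 \land \lnot x1) \lor (x4 \land x3)   (distribute \land over \lor)
≡ (x1 \land x3) \lor (x4 \land \lnot x1) \lor (x4 \land x3)   (simplify)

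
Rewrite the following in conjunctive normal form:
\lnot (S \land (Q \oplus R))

\lnot (S \land (Q \oplus R))
⇔ \lnot (S \land (Q \lor R) \land \lnot (Q \land R))   — expand \oplus
⇔ \lnot S \lor \lnot (Q \lor R) \lor \lnot \lnot (Q \land R)   — De Morgan
⇔ \lnot S \lor (\lnot Q \land \lnot R) \lor \lnot \lnot (Q \land R)   — De Morgan
⇔ \lnot S \lor (\lnot Q \land \lnot R) \lor (Q \land R)   — double negation
⇔ (\lnot S \lor \lnot Q \lor Q) \land (\lnot S \lor \lnot Q \lor R) \land (\lnot S \lor \lnot R \lor Q) \land (\lnot S \lor \lnot R \lor R)   — distribute \lor over \land
⇔ (\lnot S \lor \lnot Q \lor R) \land (\lnot S \lor \lnot R \lor Q)   — simplify

(\lnot S \lor \lnot Q \lor R) \land (\lnot S \lor \lnot R \lor Q)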